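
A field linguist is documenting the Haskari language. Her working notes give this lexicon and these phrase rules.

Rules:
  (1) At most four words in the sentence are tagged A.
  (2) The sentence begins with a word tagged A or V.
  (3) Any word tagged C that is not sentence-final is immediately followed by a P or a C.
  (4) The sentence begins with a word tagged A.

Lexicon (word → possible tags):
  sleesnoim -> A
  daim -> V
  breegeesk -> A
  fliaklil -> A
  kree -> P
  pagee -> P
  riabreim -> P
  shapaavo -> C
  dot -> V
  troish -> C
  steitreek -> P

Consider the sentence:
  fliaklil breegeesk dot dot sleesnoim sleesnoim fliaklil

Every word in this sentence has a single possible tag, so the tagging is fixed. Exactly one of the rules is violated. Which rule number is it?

Fixed tagging: A A V V A A A.
Rule check: R1 ✗, R2 ✓, R3 ✓, R4 ✓.
Only rule 1 fails.

1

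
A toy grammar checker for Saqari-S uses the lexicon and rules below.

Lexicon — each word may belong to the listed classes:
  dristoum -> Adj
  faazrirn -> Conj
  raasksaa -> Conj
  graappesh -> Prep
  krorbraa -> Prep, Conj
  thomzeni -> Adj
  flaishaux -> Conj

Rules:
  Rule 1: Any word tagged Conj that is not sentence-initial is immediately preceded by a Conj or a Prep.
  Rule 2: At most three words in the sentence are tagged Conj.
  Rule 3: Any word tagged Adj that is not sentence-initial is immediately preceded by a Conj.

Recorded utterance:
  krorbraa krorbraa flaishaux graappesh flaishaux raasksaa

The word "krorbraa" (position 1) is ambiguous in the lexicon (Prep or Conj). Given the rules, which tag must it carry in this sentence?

Candidates per position — 1:krorbraa {Prep,Conj}; 2:krorbraa {Prep,Conj}; 3:flaishaux {Conj}; 4:graappesh {Prep}; 5:flaishaux {Conj}; 6:raasksaa {Conj}.
At position 1, choosing Conj makes rule 2 impossible to satisfy; hence Prep.
At position 2, choosing Conj makes rule 2 impossible to satisfy; hence Prep.
That leaves exactly one tagging: Prep Prep Conj Prep Conj Conj.
Check: rule 1 holds; rule 2 holds; rule 3 holds.

Prep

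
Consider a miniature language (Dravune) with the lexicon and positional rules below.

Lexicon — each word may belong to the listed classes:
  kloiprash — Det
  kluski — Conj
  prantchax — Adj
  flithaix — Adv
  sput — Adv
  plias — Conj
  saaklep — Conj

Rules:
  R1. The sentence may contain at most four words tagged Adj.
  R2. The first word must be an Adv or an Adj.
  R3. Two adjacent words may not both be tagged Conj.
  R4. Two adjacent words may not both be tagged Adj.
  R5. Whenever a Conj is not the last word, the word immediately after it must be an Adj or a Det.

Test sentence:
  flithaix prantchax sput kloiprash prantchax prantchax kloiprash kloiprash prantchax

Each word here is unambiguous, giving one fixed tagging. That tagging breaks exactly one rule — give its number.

Fixed tagging: Adv Adj Adv Det Adj Adj Det Det Adj.
Rule check: R1 holds, R2 holds, R3 holds, R4 violated, R5 holds.
Only rule 4 fails.

4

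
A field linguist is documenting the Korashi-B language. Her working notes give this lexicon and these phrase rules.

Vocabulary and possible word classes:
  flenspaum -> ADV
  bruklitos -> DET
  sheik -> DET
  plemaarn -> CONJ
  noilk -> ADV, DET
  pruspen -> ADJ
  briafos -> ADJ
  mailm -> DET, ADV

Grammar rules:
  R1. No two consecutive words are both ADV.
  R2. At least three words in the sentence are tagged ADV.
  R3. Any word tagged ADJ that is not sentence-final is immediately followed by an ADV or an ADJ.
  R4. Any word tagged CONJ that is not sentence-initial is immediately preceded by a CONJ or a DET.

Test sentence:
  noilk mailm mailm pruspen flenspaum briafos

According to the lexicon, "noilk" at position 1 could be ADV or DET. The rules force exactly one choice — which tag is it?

Candidates per position — 1:noilk {ADV,DET}; 2:mailm {DET,ADV}; 3:mailm {DET,ADV}; 4:pruspen {ADJ}; 5:flenspaum {ADV}; 6:briafos {ADJ}.
Position 1: the remaining choice is settled jointly with positions 2, 3 — only ADV at position 1 is part of a tagging that satisfies every rule.
That leaves exactly one tagging: ADV DET ADV ADJ ADV ADJ.
Check: rule 1 ✓; rule 2 ✓; rule 3 ✓; rule 4 ✓.

ADV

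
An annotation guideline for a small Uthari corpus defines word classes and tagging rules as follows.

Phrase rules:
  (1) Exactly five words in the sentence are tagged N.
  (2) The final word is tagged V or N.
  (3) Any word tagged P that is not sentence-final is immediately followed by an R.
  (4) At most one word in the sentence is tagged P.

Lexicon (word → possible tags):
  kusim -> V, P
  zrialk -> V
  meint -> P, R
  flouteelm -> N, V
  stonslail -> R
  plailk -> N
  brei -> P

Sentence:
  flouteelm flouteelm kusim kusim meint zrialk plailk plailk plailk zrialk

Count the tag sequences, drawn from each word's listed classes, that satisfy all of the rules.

Candidates per position — 1:flouteelm {N,V}; 2:flouteelm {N,V}; 3:kusim {V,P}; 4:kusim {V,P}; 5:meint {P,R}; 6:zrialk {V}; 7:plailk {N}; 8:plailk {N}; 9:plailk {N}; 10:zrialk {V}.
There are 32 candidate sequences in total.
The sequences that satisfy every rule: N N V V R V N N N V; N N V P R V N N N V.
Count = 2.

2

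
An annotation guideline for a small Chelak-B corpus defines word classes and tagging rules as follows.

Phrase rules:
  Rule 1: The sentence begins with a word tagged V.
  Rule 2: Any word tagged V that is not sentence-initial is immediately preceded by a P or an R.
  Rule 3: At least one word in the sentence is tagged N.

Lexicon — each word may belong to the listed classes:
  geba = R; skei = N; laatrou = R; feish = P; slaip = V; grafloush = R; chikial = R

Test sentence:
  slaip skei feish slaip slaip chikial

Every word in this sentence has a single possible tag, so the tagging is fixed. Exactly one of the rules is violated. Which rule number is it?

Fixed tagging: V N P V V R.
Applying the rules: R1 pass, R2 fail, R3 pass.
Only rule 2 fails.

2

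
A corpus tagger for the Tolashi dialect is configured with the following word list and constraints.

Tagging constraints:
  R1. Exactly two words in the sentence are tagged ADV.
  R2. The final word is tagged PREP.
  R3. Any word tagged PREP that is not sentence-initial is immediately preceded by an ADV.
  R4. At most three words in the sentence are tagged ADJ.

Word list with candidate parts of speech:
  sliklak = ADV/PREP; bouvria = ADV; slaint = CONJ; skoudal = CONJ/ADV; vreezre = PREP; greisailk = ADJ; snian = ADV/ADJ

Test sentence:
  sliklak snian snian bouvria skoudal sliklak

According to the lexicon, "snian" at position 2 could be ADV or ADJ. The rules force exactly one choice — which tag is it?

ADJ

Candidates per position — 1:sliklak {ADV,PREP}; 2:snian {ADV,ADJ}; 3:snian {ADV,ADJ}; 4:bouvria {ADV}; 5:skoudal {CONJ,ADV}; 6:sliklak {ADV,PREP}.
Position 6: ADV is ruled out by rule 2; that leaves PREP.
Position 5: CONJ is ruled out by rule 3; that leaves ADV.
Position 1: ADV is ruled out by rule 1; that leaves PREP.
Position 2: ADV is ruled out by rule 1; that leaves ADJ.
Position 3: ADV is ruled out by rule 1; that leaves ADJ.
So the tagging must be: PREP ADJ ADJ ADV ADV PREP.
Check: rule 1 ✓; rule 2 ✓; rule 3 ✓; rule 4 ✓.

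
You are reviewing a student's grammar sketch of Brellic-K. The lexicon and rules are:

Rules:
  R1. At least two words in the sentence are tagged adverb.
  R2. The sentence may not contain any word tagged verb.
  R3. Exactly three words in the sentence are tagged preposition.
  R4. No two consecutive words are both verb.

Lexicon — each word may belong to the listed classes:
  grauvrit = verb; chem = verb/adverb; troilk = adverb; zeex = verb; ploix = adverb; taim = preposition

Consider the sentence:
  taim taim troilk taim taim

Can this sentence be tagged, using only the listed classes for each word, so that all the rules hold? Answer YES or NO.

NO

Candidates per position — 1:taim {preposition}; 2:taim {preposition}; 3:troilk {adverb}; 4:taim {preposition}; 5:taim {preposition}.
Rule 1 cannot be satisfied by any choice of tags from the lexicon.
So there is no consistent tagging.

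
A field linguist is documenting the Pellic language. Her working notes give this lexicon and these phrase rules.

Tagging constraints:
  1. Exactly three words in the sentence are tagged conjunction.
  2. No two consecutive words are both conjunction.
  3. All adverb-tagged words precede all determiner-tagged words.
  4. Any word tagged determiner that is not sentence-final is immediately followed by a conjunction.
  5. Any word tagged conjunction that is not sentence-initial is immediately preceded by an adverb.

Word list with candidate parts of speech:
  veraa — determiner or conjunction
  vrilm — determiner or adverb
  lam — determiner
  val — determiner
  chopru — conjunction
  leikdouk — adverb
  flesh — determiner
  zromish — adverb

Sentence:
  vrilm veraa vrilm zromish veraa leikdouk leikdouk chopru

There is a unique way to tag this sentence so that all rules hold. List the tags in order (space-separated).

Candidates per position — 1:vrilm {determiner,adverb}; 2:veraa {determiner,conjunction}; 3:vrilm {determiner,adverb}; 4:zromish {adverb}; 5:veraa {determiner,conjunction}; 6:leikdouk {adverb}; 7:leikdouk {adverb}; 8:chopru {conjunction}.
At position 1, choosing determiner makes rule 3 impossible to satisfy; hence adverb.
At position 2, choosing determiner makes rule 1 impossible to satisfy; hence conjunction.
At position 3, choosing determiner makes rule 3 impossible to satisfy; hence adverb.
At position 5, choosing determiner makes rule 1 impossible to satisfy; hence conjunction.
So the tagging must be: adverb conjunction adverb adverb conjunction adverb adverb conjunction.
Checking: rule 1 holds; rule 2 holds; rule 3 holds; rule 4 holds; rule 5 holds.

adverb conjunction adverb adverb conjunction adverb adverb conjunction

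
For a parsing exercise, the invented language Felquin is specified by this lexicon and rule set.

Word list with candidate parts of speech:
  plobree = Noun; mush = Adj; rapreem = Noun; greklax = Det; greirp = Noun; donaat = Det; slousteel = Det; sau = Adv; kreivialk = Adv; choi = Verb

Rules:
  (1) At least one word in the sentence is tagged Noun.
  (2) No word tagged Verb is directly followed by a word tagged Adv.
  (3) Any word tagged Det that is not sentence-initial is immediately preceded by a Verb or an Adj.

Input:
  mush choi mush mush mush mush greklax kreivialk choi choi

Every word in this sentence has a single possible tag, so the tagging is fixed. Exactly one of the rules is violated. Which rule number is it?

1

Fixed tagging: Adj Verb Adj Adj Adj Adj Det Adv Verb Verb.
Checking each rule: R1 fail, R2 pass, R3 pass.
Only rule 1 fails.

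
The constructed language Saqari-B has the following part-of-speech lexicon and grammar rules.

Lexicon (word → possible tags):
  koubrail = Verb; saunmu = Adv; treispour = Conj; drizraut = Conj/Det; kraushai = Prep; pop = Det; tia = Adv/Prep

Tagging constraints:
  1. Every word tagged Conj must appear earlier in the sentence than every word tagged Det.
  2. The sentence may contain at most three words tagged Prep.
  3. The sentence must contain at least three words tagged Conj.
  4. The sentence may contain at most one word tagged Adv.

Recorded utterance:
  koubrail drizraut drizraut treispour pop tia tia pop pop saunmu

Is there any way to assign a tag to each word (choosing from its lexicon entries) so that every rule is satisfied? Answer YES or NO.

YES

Candidates per position — 1:koubrail {Verb}; 2:drizraut {Conj,Det}; 3:drizraut {Conj,Det}; 4:treispour {Conj}; 5:pop {Det}; 6:tia {Adv,Prep}; 7:tia {Adv,Prep}; 8:pop {Det}; 9:pop {Det}; 10:saunmu {Adv}.
One satisfying assignment: Verb Conj Conj Conj Det Prep Prep Det Det Adv.
Check: rule 1 ok; rule 2 ok; rule 3 ok; rule 4 ok.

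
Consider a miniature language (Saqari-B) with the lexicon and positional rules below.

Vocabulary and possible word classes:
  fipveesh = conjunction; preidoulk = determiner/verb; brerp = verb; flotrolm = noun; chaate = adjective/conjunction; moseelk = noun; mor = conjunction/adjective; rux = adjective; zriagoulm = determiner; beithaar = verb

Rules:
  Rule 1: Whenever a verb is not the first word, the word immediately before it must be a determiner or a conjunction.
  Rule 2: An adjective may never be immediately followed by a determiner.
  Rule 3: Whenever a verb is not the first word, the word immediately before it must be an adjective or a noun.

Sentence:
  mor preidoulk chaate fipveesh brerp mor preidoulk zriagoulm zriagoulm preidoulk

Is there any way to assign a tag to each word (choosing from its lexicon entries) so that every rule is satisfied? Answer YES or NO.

Candidates per position — 1:mor {conjunction,adjective}; 2:preidoulk {determiner,verb}; 3:chaate {adjective,conjunction}; 4:fipveesh {conjunction}; 5:brerp {verb}; 6:mor {conjunction,adjective}; 7:preidoulk {determiner,verb}; 8:zriagoulm {determiner}; 9:zriagoulm {determiner}; 10:preidoulk {determiner,verb}.
Rule 3 cannot be satisfied by any choice of tags from the lexicon.
So there is no consistent tagging.

NO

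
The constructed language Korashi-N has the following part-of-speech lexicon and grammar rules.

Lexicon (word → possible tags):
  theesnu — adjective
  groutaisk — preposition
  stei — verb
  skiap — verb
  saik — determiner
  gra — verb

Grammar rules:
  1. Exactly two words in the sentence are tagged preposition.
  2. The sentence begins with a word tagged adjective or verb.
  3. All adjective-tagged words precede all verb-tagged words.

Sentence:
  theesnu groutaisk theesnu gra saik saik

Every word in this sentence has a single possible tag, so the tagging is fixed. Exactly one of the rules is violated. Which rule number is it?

1

Fixed tagging: adjective preposition adjective verb determiner determiner.
Applying the rules: R1 fail, R2 pass, R3 pass.
Only rule 1 fails.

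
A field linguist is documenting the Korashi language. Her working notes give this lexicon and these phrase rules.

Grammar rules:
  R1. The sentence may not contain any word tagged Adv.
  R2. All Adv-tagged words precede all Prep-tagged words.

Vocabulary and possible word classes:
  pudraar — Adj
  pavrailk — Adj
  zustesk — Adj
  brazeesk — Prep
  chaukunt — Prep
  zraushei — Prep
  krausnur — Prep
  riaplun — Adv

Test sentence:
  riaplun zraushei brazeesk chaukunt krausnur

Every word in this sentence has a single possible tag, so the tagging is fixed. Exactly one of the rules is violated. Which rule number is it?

1

Fixed tagging: Adv Prep Prep Prep Prep.
Checking each rule: R1 ✗, R2 ✓.
Only rule 1 fails.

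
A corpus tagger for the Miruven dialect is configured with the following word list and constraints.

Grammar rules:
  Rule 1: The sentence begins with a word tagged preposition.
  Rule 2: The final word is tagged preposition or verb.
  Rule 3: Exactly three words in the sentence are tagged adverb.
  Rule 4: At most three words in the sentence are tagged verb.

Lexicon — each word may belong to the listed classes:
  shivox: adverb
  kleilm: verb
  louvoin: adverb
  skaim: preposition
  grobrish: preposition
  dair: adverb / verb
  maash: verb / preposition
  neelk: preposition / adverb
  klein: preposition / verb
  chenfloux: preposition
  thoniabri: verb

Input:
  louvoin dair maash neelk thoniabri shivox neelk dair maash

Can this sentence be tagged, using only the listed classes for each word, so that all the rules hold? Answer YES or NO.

Candidates per position — 1:louvoin {adverb}; 2:dair {adverb,verb}; 3:maash {verb,preposition}; 4:neelk {preposition,adverb}; 5:thoniabri {verb}; 6:shivox {adverb}; 7:neelk {preposition,adverb}; 8:dair {adverb,verb}; 9:maash {verb,preposition}.
Rule 1 cannot be satisfied by any choice of tags from the lexicon.
So there is no consistent tagging.

NO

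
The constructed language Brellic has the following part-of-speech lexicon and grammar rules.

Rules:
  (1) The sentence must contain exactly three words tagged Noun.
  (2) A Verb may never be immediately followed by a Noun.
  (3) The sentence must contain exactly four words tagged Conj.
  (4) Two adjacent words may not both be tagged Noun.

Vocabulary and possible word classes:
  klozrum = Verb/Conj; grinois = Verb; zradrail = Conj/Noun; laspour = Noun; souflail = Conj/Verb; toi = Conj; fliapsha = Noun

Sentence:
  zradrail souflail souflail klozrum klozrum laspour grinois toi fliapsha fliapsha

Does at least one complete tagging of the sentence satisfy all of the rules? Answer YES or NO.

Candidates per position — 1:zradrail {Conj,Noun}; 2:souflail {Conj,Verb}; 3:souflail {Conj,Verb}; 4:klozrum {Verb,Conj}; 5:klozrum {Verb,Conj}; 6:laspour {Noun}; 7:grinois {Verb}; 8:toi {Conj}; 9:fliapsha {Noun}; 10:fliapsha {Noun}.
Rule 4 cannot be satisfied by any choice of tags from the lexicon.
So there is no consistent tagging.

NO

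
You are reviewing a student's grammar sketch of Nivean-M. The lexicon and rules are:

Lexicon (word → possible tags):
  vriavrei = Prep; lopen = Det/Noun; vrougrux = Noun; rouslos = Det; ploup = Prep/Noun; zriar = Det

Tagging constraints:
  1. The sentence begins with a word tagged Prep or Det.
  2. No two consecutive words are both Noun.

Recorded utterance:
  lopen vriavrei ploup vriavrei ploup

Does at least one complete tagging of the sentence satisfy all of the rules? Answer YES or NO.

YES

Candidates per position — 1:lopen {Det,Noun}; 2:vriavrei {Prep}; 3:ploup {Prep,Noun}; 4:vriavrei {Prep}; 5:ploup {Prep,Noun}.
One satisfying assignment: Det Prep Prep Prep Prep.
Check: rule 1 satisfied; rule 2 satisfied.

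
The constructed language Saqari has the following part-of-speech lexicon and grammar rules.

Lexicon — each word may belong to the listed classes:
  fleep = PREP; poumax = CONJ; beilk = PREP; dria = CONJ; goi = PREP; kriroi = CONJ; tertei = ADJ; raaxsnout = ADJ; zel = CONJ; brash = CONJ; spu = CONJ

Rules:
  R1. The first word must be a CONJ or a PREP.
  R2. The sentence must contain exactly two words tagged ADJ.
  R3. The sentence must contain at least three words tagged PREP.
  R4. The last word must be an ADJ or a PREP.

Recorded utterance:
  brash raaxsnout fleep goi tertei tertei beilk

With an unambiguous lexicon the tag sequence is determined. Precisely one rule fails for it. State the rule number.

2

Fixed tagging: CONJ ADJ PREP PREP ADJ ADJ PREP.
Rule check: R1 ok, R2 fails, R3 ok, R4 ok.
Only rule 2 fails.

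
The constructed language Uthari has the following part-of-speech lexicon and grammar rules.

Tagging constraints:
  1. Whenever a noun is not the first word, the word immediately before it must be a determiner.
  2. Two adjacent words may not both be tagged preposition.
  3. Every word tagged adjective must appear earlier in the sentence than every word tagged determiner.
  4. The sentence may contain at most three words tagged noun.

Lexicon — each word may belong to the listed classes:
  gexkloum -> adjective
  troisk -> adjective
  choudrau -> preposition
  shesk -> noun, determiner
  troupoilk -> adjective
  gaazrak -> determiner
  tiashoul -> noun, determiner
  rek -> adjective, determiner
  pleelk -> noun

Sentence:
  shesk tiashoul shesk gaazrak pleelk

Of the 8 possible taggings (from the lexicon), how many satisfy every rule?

Candidates per position — 1:shesk {noun,determiner}; 2:tiashoul {noun,determiner}; 3:shesk {noun,determiner}; 4:gaazrak {determiner}; 5:pleelk {noun}.
There are 8 candidate sequences in total.
The sequences that satisfy every rule: noun determiner noun determiner noun; noun determiner determiner determiner noun; determiner noun determiner determiner noun; determiner determiner noun determiner noun; determiner determiner determiner determiner noun.
Count = 5.

5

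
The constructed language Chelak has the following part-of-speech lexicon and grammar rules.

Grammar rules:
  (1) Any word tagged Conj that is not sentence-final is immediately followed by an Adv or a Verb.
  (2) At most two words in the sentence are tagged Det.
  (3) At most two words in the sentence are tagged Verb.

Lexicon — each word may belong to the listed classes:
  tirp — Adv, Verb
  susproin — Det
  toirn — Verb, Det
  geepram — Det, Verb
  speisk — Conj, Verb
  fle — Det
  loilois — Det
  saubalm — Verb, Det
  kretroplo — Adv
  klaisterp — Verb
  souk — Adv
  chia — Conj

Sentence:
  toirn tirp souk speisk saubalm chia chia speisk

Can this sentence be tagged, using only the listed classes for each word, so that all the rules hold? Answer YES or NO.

NO

Candidates per position — 1:toirn {Verb,Det}; 2:tirp {Adv,Verb}; 3:souk {Adv}; 4:speisk {Conj,Verb}; 5:saubalm {Verb,Det}; 6:chia {Conj}; 7:chia {Conj}; 8:speisk {Conj,Verb}.
Rule 1 cannot be satisfied by any choice of tags from the lexicon.
So there is no consistent tagging.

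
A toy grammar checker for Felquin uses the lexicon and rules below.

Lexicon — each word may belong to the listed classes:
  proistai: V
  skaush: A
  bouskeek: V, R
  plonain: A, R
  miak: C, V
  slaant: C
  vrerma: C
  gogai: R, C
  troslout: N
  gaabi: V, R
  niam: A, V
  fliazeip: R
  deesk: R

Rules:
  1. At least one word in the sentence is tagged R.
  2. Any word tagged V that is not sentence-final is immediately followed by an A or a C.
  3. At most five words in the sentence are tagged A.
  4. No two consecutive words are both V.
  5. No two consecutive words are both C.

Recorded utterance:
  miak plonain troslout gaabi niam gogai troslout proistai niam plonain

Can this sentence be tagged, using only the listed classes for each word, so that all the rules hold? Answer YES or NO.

YES

Candidates per position — 1:miak {C,V}; 2:plonain {A,R}; 3:troslout {N}; 4:gaabi {V,R}; 5:niam {A,V}; 6:gogai {R,C}; 7:troslout {N}; 8:proistai {V}; 9:niam {A,V}; 10:plonain {A,R}.
One satisfying assignment: C A N V A C N V A R.
Verifying each rule — rule 1 ok; rule 2 ok; rule 3 ok; rule 4 ok; rule 5 ok.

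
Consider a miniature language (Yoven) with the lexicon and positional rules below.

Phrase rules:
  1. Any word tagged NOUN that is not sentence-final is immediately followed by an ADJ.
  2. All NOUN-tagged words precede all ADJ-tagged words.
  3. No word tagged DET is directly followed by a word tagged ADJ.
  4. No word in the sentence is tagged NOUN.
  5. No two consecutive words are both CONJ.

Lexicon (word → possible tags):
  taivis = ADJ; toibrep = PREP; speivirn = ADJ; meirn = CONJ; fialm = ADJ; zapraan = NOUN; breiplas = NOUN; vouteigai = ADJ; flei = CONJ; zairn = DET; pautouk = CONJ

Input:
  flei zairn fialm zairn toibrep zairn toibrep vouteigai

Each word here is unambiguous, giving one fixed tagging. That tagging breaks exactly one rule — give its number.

3

Fixed tagging: CONJ DET ADJ DET PREP DET PREP ADJ.
Checking each rule: R1 holds, R2 holds, R3 violated, R4 holds, R5 holds.
Only rule 3 fails.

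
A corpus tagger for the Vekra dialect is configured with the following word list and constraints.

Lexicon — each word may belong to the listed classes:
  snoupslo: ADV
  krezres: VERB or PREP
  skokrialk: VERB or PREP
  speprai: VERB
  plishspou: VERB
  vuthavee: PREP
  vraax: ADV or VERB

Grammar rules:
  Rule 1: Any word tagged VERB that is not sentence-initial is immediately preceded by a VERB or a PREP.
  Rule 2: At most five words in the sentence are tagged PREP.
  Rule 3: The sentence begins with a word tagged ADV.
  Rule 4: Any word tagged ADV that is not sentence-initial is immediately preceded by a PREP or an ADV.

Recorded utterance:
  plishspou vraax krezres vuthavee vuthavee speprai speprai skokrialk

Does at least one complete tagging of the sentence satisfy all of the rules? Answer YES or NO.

NO

Candidates per position — 1:plishspou {VERB}; 2:vraax {ADV,VERB}; 3:krezres {VERB,PREP}; 4:vuthavee {PREP}; 5:vuthavee {PREP}; 6:speprai {VERB}; 7:speprai {VERB}; 8:skokrialk {VERB,PREP}.
Rule 3 cannot be satisfied by any choice of tags from the lexicon.
So there is no consistent tagging.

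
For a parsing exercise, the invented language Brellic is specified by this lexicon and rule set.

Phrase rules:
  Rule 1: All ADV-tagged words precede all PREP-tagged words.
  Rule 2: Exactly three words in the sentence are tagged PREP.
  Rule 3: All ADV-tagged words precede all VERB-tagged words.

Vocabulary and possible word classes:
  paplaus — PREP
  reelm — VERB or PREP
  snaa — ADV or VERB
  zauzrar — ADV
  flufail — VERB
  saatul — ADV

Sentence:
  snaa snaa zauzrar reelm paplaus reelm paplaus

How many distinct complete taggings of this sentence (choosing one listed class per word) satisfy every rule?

2

Candidates per position — 1:snaa {ADV,VERB}; 2:snaa {ADV,VERB}; 3:zauzrar {ADV}; 4:reelm {VERB,PREP}; 5:paplaus {PREP}; 6:reelm {VERB,PREP}; 7:paplaus {PREP}.
There are 16 candidate sequences in total.
The sequences that satisfy every rule: ADV ADV ADV VERB PREP PREP PREP; ADV ADV ADV PREP PREP VERB PREP.
Count = 2.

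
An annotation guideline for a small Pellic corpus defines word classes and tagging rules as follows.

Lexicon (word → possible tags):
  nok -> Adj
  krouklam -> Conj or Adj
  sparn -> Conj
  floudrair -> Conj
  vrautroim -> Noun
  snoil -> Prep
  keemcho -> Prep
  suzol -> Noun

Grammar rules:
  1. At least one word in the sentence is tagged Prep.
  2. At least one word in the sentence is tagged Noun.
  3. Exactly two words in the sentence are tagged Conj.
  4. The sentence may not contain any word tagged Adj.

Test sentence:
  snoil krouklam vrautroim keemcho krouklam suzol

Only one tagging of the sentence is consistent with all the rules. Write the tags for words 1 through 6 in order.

Prep Conj Noun Prep Conj Noun

Candidates per position — 1:snoil {Prep}; 2:krouklam {Conj,Adj}; 3:vrautroim {Noun}; 4:keemcho {Prep}; 5:krouklam {Conj,Adj}; 6:suzol {Noun}.
If word 2 were Adj, no tagging could satisfy rule 3; so word 2 is Conj.
If word 5 were Adj, no tagging could satisfy rule 3; so word 5 is Conj.
The unique satisfying tagging is: Prep Conj Noun Prep Conj Noun.
Verifying each rule — rule 1 holds; rule 2 holds; rule 3 holds; rule 4 holds.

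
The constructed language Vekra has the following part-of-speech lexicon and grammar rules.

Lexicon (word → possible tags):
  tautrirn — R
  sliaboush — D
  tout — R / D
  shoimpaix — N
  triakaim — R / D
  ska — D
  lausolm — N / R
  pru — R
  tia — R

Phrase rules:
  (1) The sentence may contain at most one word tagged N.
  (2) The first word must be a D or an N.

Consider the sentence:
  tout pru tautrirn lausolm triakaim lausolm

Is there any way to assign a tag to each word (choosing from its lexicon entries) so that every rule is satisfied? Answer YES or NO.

Candidates per position — 1:tout {R,D}; 2:pru {R}; 3:tautrirn {R}; 4:lausolm {N,R}; 5:triakaim {R,D}; 6:lausolm {N,R}.
One satisfying assignment: D R R N R R.
Rule-by-rule: rule 1 holds; rule 2 holds.

YES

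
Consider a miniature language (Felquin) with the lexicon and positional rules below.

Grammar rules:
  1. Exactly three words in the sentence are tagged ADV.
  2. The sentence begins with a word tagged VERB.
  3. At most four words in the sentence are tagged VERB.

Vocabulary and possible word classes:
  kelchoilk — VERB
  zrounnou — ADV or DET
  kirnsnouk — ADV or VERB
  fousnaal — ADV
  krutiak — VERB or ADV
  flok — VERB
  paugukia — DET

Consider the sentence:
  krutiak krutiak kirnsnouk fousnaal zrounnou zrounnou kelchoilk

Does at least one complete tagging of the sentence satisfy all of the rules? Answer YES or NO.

YES

Candidates per position — 1:krutiak {VERB,ADV}; 2:krutiak {VERB,ADV}; 3:kirnsnouk {ADV,VERB}; 4:fousnaal {ADV}; 5:zrounnou {ADV,DET}; 6:zrounnou {ADV,DET}; 7:kelchoilk {VERB}.
One satisfying assignment: VERB VERB ADV ADV ADV DET VERB.
Verifying each rule — rule 1 ✓; rule 2 ✓; rule 3 ✓.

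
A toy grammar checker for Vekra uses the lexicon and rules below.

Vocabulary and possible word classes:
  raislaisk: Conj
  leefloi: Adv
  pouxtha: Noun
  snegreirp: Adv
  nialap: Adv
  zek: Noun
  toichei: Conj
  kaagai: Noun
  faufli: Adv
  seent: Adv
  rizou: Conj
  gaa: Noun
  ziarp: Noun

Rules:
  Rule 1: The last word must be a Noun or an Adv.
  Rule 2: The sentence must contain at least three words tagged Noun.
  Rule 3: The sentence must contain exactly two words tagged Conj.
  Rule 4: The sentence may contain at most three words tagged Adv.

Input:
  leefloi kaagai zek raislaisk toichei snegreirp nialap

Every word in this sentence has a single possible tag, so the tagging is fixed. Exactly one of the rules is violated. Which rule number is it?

2

Fixed tagging: Adv Noun Noun Conj Conj Adv Adv.
Rule check: R1 ok, R2 fails, R3 ok, R4 ok.
Only rule 2 fails.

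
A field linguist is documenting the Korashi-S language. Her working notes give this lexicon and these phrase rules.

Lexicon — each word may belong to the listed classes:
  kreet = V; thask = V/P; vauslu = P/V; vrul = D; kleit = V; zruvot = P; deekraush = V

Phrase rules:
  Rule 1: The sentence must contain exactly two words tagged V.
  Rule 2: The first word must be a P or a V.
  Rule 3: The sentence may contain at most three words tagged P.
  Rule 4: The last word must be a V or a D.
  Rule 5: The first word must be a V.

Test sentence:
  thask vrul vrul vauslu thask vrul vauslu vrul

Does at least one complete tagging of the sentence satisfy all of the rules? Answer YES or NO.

YES

Candidates per position — 1:thask {V,P}; 2:vrul {D}; 3:vrul {D}; 4:vauslu {P,V}; 5:thask {V,P}; 6:vrul {D}; 7:vauslu {P,V}; 8:vrul {D}.
One satisfying assignment: V D D V P D P D.
Verifying each rule — rule 1 satisfied; rule 2 satisfied; rule 3 satisfied; rule 4 satisfied; rule 5 satisfied.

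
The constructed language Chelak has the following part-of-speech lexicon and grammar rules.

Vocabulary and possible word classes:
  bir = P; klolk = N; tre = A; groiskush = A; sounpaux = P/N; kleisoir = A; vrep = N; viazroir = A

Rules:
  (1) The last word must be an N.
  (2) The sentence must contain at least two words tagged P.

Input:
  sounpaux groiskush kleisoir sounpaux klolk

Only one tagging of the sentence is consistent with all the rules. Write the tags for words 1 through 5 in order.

P A A P N

Candidates per position — 1:sounpaux {P,N}; 2:groiskush {A}; 3:kleisoir {A}; 4:sounpaux {P,N}; 5:klolk {N}.
Word 1 cannot be N — rule 2 would then fail for every completion. It is P.
Word 4 cannot be N — rule 2 would then fail for every completion. It is P.
The only consistent sequence is: P A A P N.
Checking: rule 1 holds; rule 2 holds.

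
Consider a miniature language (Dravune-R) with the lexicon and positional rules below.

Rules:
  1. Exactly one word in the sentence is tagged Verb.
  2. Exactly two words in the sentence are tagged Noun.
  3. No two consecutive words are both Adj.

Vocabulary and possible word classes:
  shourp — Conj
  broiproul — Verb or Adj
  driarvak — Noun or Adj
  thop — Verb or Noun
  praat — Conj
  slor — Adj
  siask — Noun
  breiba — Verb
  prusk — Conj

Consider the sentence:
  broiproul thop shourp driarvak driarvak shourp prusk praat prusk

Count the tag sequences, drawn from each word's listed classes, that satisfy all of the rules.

Candidates per position — 1:broiproul {Verb,Adj}; 2:thop {Verb,Noun}; 3:shourp {Conj}; 4:driarvak {Noun,Adj}; 5:driarvak {Noun,Adj}; 6:shourp {Conj}; 7:prusk {Conj}; 8:praat {Conj}; 9:prusk {Conj}.
There are 16 candidate sequences in total.
The sequences that satisfy every rule: Verb Noun Conj Noun Adj Conj Conj Conj Conj; Verb Noun Conj Adj Noun Conj Conj Conj Conj; Adj Verb Conj Noun Noun Conj Conj Conj Conj.
Count = 3.

3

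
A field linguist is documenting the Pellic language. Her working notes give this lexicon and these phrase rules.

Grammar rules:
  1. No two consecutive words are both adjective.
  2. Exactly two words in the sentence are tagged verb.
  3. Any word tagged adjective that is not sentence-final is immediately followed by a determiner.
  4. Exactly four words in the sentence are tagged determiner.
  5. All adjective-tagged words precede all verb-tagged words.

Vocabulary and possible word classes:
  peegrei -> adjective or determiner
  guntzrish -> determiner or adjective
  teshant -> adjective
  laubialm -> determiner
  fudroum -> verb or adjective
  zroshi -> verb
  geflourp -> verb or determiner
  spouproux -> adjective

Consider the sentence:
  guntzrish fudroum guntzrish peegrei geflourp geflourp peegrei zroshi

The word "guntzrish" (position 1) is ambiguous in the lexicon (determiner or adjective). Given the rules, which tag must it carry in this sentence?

determiner

Candidates per position — 1:guntzrish {determiner,adjective}; 2:fudroum {verb,adjective}; 3:guntzrish {determiner,adjective}; 4:peegrei {adjective,determiner}; 5:geflourp {verb,determiner}; 6:geflourp {verb,determiner}; 7:peegrei {adjective,determiner}; 8:zroshi {verb}.
Position 1: tagging it adjective would leave rule 3 unsatisfiable, so it must be determiner.
Position 7: tagging it adjective would leave rule 3 unsatisfiable, so it must be determiner.
The remaining ambiguous positions (2, 3, 4, 5, 6) are resolved jointly — only one combination satisfies every rule.
So the tagging must be: determiner adjective determiner adjective determiner verb determiner verb.
Verifying each rule — rule 1 holds; rule 2 holds; rule 3 holds; rule 4 holds; rule 5 holds.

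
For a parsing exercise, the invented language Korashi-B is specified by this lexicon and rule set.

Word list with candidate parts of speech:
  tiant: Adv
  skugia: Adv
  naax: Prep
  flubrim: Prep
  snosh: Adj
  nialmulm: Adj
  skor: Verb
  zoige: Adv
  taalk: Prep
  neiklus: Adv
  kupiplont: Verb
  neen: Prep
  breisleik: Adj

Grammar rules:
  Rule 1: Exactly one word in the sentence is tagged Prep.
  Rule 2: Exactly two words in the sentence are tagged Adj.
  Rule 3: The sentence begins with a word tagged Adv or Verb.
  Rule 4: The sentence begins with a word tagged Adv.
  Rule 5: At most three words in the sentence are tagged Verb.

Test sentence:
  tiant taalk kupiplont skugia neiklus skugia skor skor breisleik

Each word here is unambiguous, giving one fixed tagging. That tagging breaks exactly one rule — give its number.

2

Fixed tagging: Adv Prep Verb Adv Adv Adv Verb Verb Adj.
Rule check: R1 ✓, R2 ✗, R3 ✓, R4 ✓, R5 ✓.
Only rule 2 fails.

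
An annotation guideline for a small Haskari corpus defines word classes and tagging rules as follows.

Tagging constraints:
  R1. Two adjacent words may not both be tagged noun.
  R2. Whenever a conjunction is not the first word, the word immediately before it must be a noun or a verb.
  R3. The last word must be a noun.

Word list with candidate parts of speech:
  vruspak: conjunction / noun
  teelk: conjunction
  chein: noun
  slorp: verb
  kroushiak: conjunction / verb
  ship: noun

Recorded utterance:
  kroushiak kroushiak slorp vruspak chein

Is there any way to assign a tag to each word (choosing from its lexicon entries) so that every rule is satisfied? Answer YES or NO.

YES

Candidates per position — 1:kroushiak {conjunction,verb}; 2:kroushiak {conjunction,verb}; 3:slorp {verb}; 4:vruspak {conjunction,noun}; 5:chein {noun}.
One satisfying assignment: verb conjunction verb conjunction noun.
Checking: rule 1 ✓; rule 2 ✓; rule 3 ✓.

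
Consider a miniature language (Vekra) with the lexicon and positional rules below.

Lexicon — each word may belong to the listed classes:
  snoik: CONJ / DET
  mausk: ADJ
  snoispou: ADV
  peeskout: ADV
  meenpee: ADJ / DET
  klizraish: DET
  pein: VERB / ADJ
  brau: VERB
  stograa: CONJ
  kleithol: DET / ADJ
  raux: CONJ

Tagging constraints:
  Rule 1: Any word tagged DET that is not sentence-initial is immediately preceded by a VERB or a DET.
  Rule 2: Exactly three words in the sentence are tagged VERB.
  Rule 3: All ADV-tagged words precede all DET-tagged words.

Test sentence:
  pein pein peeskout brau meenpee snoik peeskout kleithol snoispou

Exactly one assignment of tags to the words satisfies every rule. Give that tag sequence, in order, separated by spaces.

Candidates per position — 1:pein {VERB,ADJ}; 2:pein {VERB,ADJ}; 3:peeskout {ADV}; 4:brau {VERB}; 5:meenpee {ADJ,DET}; 6:snoik {CONJ,DET}; 7:peeskout {ADV}; 8:kleithol {DET,ADJ}; 9:snoispou {ADV}.
If word 1 were ADJ, no tagging could satisfy rule 2; so word 1 is VERB.
If word 2 were ADJ, no tagging could satisfy rule 2; so word 2 is VERB.
If word 5 were DET, no tagging could satisfy rule 3; so word 5 is ADJ.
If word 6 were DET, no tagging could satisfy rule 1; so word 6 is CONJ.
If word 8 were DET, no tagging could satisfy rule 1; so word 8 is ADJ.
The only consistent sequence is: VERB VERB ADV VERB ADJ CONJ ADV ADJ ADV.
Rule-by-rule: rule 1 holds; rule 2 holds; rule 3 holds.

VERB VERB ADV VERB ADJ CONJ ADV ADJ ADV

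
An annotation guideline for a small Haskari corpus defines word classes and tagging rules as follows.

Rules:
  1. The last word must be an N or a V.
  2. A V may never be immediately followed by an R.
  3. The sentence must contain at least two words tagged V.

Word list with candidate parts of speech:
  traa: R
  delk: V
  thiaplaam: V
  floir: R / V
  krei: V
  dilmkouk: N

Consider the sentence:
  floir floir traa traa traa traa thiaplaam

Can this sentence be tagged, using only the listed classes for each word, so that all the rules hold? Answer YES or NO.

Candidates per position — 1:floir {R,V}; 2:floir {R,V}; 3:traa {R}; 4:traa {R}; 5:traa {R}; 6:traa {R}; 7:thiaplaam {V}.
Every candidate sequence violates at least one rule; no consistent tagging exists.

NO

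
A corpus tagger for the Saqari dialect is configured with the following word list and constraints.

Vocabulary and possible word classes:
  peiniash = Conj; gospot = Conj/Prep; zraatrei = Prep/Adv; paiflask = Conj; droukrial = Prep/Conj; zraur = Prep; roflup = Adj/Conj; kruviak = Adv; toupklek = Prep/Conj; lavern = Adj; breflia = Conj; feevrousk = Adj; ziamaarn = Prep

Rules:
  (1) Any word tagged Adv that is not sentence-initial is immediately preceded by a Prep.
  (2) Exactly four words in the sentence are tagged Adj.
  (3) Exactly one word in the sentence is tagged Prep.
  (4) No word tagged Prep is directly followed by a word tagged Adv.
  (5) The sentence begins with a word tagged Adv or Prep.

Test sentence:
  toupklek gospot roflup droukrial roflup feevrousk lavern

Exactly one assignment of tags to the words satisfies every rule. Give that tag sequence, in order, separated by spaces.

Candidates per position — 1:toupklek {Prep,Conj}; 2:gospot {Conj,Prep}; 3:roflup {Adj,Conj}; 4:droukrial {Prep,Conj}; 5:roflup {Adj,Conj}; 6:feevrousk {Adj}; 7:lavern {Adj}.
Word 1 cannot be Conj — rule 5 would then fail for every completion. It is Prep.
Word 2 cannot be Prep — rule 3 would then fail for every completion. It is Conj.
Word 3 cannot be Conj — rule 2 would then fail for every completion. It is Adj.
Word 4 cannot be Prep — rule 3 would then fail for every completion. It is Conj.
Word 5 cannot be Conj — rule 2 would then fail for every completion. It is Adj.
So the tagging must be: Prep Conj Adj Conj Adj Adj Adj.
Rule-by-rule: rule 1 ok; rule 2 ok; rule 3 ok; rule 4 ok; rule 5 ok.

Prep Conj Adj Conj Adj Adj Adj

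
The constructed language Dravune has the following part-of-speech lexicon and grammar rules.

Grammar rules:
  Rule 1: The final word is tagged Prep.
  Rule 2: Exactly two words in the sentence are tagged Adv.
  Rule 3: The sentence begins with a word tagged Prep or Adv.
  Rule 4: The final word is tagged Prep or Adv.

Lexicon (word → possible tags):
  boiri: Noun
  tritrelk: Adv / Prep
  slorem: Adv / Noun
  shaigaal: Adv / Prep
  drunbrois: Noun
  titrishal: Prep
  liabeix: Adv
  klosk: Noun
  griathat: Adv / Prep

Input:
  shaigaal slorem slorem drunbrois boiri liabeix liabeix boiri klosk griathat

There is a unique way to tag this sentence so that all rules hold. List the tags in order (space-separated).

Candidates per position — 1:shaigaal {Adv,Prep}; 2:slorem {Adv,Noun}; 3:slorem {Adv,Noun}; 4:drunbrois {Noun}; 5:boiri {Noun}; 6:liabeix {Adv}; 7:liabeix {Adv}; 8:boiri {Noun}; 9:klosk {Noun}; 10:griathat {Adv,Prep}.
At position 1, choosing Adv makes rule 2 impossible to satisfy; hence Prep.
At position 2, choosing Adv makes rule 2 impossible to satisfy; hence Noun.
At position 3, choosing Adv makes rule 2 impossible to satisfy; hence Noun.
At position 10, choosing Adv makes rule 1 impossible to satisfy; hence Prep.
The unique satisfying tagging is: Prep Noun Noun Noun Noun Adv Adv Noun Noun Prep.
Verifying each rule — rule 1 satisfied; rule 2 satisfied; rule 3 satisfied; rule 4 satisfied.

Prep Noun Noun Noun Noun Adv Adv Noun Noun Prep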